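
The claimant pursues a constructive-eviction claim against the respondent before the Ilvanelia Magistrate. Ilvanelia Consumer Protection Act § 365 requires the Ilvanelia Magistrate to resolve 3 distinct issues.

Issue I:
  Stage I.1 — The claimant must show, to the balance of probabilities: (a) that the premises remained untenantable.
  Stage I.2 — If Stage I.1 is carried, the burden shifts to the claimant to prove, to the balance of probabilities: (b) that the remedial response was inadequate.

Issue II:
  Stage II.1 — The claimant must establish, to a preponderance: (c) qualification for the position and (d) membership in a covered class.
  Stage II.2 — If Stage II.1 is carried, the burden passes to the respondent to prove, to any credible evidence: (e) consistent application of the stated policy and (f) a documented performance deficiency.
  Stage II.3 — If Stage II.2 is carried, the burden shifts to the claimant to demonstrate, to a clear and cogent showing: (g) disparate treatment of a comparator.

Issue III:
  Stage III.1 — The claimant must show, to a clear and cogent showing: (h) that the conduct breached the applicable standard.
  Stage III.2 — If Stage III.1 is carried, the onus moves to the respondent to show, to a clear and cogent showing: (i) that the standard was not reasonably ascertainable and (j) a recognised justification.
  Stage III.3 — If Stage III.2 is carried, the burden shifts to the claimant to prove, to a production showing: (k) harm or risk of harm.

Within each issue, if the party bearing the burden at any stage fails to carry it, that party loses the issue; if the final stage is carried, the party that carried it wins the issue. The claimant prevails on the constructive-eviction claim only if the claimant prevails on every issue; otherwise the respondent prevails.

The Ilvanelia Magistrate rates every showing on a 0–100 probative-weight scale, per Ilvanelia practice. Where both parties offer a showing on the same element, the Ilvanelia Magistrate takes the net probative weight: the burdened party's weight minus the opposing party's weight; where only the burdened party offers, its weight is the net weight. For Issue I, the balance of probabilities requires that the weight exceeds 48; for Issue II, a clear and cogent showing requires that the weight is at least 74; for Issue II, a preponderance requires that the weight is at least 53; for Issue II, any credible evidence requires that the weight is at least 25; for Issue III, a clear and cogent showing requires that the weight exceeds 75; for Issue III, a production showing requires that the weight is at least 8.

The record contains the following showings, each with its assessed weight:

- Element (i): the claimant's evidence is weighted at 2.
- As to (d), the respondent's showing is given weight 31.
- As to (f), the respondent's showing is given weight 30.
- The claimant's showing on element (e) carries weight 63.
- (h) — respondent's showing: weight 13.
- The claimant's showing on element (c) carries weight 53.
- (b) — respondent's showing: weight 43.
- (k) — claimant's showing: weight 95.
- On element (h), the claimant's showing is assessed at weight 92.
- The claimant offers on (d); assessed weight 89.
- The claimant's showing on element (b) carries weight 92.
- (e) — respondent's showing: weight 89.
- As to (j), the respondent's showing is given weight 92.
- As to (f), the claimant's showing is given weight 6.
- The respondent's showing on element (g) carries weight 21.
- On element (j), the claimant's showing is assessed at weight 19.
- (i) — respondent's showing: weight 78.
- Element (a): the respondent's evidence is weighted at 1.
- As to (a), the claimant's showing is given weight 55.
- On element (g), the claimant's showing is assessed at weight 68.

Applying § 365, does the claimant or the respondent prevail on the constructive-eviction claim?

claimant

— Issue I —
Stage I.1 (claimant, the balance of probabilities, weight exceeds 48): (a) net 55−1=54 > 48 — meets.
  Stage I.1 is satisfied; the claimant continues to bear the burden.
Stage I.2 (claimant, the balance of probabilities, weight exceeds 48): (b) net 92−43=49 > 48 — meets.
  The claimant carries the last stage.
All stages carried — the claimant prevails on this issue.
— Issue II —
Stage II.1 — burden on claimant; standard: a preponderance (weight is at least 53).
    (c): 53 ≥ 53 [met]
    (d): 89 − 31 = 58 ≥ 53 [met]
  All elements met. The burden passes to the respondent.
Stage II.2 — burden on respondent; standard: any credible evidence (weight is at least 25).
    (e): 89 − 63 = 26 ≥ 25 [met]
    (f): 30 − 6 = 24 < 25 [not met]
  The respondent does not carry Stage II.2.
The claimant prevails on this issue.
— Issue III —
At Stage III.1 the claimant must meet a clear and cogent showing (weight exceeds 75): on (h) the weight is 92 less the opposing 13 gives net 79, > 75, so (h) meets the standard.
  The claimant carries Stage III.1; the respondent now bears the burden.
At Stage III.2 the respondent must meet a clear and cogent showing (weight exceeds 75): on (i) the weight is 78 less the opposing 2 gives net 76, > 75, so (i) meets the standard; on (j) the weight is 92 less the opposing 19 gives net 73, ≤ 75, so (j) does not meet the standard.
  Not every element is met, so the respondent fails to carry Stage III.2.
The analysis ends at Stage III.2; the claimant prevails on this issue.
Per-issue: Issue I → claimant; Issue II → claimant; Issue III → claimant. The claimant must prevail on every issue; overall, the claimant prevails.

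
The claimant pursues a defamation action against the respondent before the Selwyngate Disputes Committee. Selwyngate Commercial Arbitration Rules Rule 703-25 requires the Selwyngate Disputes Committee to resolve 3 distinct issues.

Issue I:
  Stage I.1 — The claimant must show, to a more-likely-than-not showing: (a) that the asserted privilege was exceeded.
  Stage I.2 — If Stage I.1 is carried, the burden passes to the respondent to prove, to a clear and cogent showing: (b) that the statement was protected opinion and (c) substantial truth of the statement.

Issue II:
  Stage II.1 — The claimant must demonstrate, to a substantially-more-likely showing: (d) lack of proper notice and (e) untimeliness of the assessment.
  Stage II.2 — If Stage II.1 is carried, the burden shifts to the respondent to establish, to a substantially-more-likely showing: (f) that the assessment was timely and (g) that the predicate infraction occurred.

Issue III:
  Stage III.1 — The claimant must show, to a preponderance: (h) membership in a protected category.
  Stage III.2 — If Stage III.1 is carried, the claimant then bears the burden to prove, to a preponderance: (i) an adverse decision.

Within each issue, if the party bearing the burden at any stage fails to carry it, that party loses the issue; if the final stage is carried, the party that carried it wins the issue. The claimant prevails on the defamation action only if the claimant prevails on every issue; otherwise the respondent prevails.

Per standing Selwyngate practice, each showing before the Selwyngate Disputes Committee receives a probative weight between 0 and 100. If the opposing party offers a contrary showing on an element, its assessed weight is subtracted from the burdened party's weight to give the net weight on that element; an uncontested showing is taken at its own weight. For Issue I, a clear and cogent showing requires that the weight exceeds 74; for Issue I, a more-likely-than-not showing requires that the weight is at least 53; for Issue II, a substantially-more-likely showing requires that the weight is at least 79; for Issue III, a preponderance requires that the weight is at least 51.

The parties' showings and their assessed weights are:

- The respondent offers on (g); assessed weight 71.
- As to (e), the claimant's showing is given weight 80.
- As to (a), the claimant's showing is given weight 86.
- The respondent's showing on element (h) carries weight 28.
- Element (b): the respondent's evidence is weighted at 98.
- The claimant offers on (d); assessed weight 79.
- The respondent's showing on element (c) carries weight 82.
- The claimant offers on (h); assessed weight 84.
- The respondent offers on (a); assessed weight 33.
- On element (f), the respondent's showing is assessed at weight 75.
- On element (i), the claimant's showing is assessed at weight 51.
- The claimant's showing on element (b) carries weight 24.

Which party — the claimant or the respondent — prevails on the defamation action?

claimant

— Issue I —
Stage I.1 — burden on claimant; standard: a more-likely-than-not showing (weight is at least 53).
    (a): 86 − 33 = 53 ≥ 53 [met]
  Stage I.1 carried; the burden shifts to the respondent.
Stage I.2 — burden on respondent; standard: a clear and cogent showing (weight exceeds 74).
    (b): 98 − 24 = 74 ≤ 74 [not met]
    (c): 82 > 74 [met]
  Stage I.2 not carried; the respondent fails its burden.
So the claimant prevails on this issue.
— Issue II —
Stage II.1 — burden on claimant; standard: a substantially-more-likely showing (weight is at least 79).
    (d): 79 ≥ 79 [met]
    (e): 80 ≥ 79 [met]
  Stage II.1 carried; the burden shifts to the respondent.
Stage II.2 — burden on respondent; standard: a substantially-more-likely showing (weight is at least 79).
    (f): 75 < 79 [not met]
    (g): 71 < 79 [not met]
  Not every element is met, so the respondent fails to carry Stage II.2.
So the claimant prevails on this issue.
— Issue III —
At Stage III.1 the claimant must meet a preponderance (weight is at least 51): on (h) the weight is 84 less the opposing 28 gives net 56, which does reach 51, so (h) meets the standard.
  All elements met. The claimant retains the burden for Stage III.2.
At Stage III.2 the claimant must meet a preponderance (weight is at least 51): on (i) the weight is 51, which does reach 51, so (i) meets the standard.
  The claimant carries the last stage.
All stages carried — the claimant prevails on this issue.
Per-issue: Issue I → claimant; Issue II → claimant; Issue III → claimant. The claimant must prevail on every issue; overall, the claimant prevails.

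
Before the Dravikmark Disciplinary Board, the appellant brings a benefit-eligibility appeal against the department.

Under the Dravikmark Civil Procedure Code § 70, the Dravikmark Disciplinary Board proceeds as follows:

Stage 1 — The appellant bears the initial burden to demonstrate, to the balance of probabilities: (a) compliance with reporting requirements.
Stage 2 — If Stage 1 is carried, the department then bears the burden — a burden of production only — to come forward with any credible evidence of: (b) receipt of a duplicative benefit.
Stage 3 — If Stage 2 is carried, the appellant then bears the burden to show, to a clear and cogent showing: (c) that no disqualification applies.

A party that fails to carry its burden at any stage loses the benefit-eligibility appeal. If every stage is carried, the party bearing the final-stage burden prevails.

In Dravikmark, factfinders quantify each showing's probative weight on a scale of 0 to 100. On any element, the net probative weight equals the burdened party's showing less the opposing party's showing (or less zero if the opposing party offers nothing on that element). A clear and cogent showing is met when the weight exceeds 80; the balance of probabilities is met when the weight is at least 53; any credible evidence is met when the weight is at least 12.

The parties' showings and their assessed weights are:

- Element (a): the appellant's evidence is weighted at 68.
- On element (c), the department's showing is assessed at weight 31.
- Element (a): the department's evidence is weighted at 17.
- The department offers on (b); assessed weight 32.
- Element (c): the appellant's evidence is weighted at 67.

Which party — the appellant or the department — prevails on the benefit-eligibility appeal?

department

At Stage 1 the appellant must meet the balance of probabilities (weight is at least 53): on (a) the weight is 68 less the opposing 17 gives net 51, which does not reach 53, so (a) does not meet the standard.
  Stage 1 not carried; the appellant fails its burden.
The department prevails.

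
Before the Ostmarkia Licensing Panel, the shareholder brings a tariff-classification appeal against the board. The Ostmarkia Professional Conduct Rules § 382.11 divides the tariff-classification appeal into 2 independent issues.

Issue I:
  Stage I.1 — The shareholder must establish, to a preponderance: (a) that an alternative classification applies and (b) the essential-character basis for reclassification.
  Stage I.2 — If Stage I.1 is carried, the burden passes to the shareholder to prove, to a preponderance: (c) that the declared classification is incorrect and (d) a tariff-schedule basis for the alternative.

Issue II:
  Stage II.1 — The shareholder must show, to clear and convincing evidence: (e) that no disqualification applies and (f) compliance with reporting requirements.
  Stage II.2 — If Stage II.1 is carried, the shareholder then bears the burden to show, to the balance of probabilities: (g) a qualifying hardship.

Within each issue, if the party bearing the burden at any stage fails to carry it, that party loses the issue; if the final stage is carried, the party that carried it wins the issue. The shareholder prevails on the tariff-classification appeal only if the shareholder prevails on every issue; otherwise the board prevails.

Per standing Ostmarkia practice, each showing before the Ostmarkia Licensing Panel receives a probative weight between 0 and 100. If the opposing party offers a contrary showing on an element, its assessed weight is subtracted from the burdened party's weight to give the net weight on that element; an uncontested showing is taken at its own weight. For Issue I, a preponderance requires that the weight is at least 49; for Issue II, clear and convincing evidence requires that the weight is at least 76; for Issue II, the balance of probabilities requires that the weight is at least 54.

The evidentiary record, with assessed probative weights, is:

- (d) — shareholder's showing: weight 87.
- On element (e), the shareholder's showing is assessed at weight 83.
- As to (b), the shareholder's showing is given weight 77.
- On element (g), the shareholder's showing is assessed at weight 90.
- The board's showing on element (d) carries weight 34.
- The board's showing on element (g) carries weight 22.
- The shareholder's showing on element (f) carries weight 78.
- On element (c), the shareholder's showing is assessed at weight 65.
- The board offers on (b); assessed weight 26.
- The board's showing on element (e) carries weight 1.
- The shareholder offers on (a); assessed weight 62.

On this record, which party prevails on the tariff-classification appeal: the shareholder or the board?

shareholder

— Issue I —
At Stage I.1 the shareholder must meet a preponderance (weight is at least 49): on (a) the weight is 62, which does reach 49, so (a) meets the standard; on (b) the weight is 77 less the opposing 26 gives net 51, which does reach 49, so (b) meets the standard.
  All elements met. The shareholder retains the burden for Stage I.2.
At Stage I.2 the shareholder must meet a preponderance (weight is at least 49): on (c) the weight is 65, which does reach 49, so (c) meets the standard; on (d) the weight is 87 less the opposing 34 gives net 53, ≥ 49, so (d) meets the standard.
  The shareholder carries the last stage.
Every stage carried; the shareholder prevails on this issue.
— Issue II —
Stage II.1 — burden on shareholder; standard: clear and convincing evidence (weight is at least 76).
    (e): 83 − 1 = 82 ≥ 76 [met]
    (f): 78 ≥ 76 [met]
  Stage II.1 is satisfied; the shareholder continues to bear the burden.
Stage II.2 — burden on shareholder; standard: the balance of probabilities (weight is at least 54).
    (g): 90 − 22 = 68 ≥ 54 [met]
  All elements met at the final stage.
Every stage carried; the shareholder prevails on this issue.
Per-issue: Issue I → shareholder; Issue II → shareholder. The shareholder must prevail on every issue; overall, the shareholder prevails.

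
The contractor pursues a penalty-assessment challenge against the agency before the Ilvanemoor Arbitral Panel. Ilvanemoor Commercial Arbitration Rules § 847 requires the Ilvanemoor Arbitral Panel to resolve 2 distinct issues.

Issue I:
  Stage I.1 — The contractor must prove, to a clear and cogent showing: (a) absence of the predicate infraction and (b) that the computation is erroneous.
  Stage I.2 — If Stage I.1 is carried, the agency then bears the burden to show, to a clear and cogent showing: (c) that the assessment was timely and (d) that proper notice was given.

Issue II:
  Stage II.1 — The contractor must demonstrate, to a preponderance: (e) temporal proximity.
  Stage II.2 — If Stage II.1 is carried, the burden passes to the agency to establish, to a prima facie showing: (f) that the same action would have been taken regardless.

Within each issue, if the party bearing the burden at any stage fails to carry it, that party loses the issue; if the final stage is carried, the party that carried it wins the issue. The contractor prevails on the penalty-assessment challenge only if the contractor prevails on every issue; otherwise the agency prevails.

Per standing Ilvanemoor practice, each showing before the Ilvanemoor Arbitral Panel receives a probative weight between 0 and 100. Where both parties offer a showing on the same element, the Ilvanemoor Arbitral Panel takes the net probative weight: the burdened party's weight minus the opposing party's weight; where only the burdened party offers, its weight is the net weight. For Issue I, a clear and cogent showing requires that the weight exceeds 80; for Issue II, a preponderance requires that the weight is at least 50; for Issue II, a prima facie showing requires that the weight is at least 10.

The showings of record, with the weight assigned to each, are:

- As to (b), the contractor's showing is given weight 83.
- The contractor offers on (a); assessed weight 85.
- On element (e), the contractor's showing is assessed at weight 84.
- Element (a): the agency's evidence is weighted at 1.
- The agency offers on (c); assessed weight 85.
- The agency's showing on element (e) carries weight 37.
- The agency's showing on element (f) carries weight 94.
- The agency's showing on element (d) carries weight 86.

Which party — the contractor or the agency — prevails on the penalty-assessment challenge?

agency

— Issue I —
Stage I.1 (contractor, a clear and cogent showing, weight exceeds 80): (a) net 85−1=84 > 80 — meets; (b) 83 > 80 — meets.
  All elements met. The burden passes to the agency.
Stage I.2 (agency, a clear and cogent showing, weight exceeds 80): (c) 85 > 80 — meets; (d) 86 > 80 — meets.
  The agency carries the last stage.
With every stage satisfied, the agency prevails on this issue.
— Issue II —
At Stage II.1 the contractor must meet a preponderance (weight is at least 50): on (e) the weight is 84 less the opposing 37 gives net 47, < 50, so (e) does not meet the standard.
  The contractor does not carry Stage II.1.
So the agency prevails on this issue.
Per-issue: Issue I → agency; Issue II → agency. The contractor must prevail on every issue; overall, the agency prevails.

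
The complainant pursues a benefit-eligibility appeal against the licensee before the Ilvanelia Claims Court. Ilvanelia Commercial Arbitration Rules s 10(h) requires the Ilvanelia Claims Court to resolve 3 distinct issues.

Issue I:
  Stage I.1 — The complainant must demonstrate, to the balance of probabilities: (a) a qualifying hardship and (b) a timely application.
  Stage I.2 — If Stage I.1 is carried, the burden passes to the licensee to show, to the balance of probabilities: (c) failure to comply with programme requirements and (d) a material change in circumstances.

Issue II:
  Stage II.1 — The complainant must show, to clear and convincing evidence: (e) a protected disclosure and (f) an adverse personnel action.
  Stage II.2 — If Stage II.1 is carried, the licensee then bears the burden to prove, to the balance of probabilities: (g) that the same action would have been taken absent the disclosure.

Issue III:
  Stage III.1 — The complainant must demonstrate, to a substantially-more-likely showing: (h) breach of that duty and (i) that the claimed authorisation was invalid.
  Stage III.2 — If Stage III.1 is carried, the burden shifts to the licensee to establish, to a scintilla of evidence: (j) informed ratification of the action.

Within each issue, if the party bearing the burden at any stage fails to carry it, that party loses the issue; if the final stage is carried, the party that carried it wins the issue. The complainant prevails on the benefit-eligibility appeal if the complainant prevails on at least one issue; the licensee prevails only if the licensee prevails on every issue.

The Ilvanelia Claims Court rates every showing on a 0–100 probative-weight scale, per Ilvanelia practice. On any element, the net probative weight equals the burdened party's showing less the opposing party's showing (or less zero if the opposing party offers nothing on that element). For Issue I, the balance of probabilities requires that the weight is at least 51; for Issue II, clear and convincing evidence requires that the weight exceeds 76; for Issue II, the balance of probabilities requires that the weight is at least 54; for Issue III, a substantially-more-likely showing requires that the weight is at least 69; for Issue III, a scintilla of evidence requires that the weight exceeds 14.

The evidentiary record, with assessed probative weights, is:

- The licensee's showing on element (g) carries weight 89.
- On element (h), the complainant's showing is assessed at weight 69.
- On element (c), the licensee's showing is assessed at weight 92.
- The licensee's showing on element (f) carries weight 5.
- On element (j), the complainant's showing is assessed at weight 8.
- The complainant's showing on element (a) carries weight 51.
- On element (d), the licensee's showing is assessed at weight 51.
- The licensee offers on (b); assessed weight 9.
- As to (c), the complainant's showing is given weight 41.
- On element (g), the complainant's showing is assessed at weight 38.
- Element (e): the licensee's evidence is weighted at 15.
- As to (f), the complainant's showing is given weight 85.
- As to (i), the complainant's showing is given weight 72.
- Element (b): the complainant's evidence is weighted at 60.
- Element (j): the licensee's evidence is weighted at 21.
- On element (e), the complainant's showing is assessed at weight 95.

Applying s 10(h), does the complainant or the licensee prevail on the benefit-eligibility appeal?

— Issue I —
Stage I.1 — burden on complainant; standard: the balance of probabilities (weight is at least 51).
    (a): 51 ≥ 51 [met]
    (b): 60 − 9 = 51 ≥ 51 [met]
  The complainant carries Stage I.1; the licensee now bears the burden.
Stage I.2 — burden on licensee; standard: the balance of probabilities (weight is at least 51).
    (c): 92 − 41 = 51 ≥ 51 [met]
    (d): 51 ≥ 51 [met]
  Stage I.2 carried; the final stage is satisfied.
With every stage satisfied, the licensee prevails on this issue.
— Issue II —
Stage II.1 — burden on complainant; standard: clear and convincing evidence (weight exceeds 76).
    (e): 95 − 15 = 80 > 76 [met]
    (f): 85 − 5 = 80 > 76 [met]
  Stage II.1 is satisfied; the onus moves to the licensee.
Stage II.2 — burden on licensee; standard: the balance of probabilities (weight is at least 54).
    (g): 89 − 38 = 51 < 54 [not met]
  Stage II.2 not carried; the licensee fails its burden.
So the complainant prevails on this issue.
— Issue III —
At Stage III.1 the complainant must meet a substantially-more-likely showing (weight is at least 69): on (h) the weight is 69, which does reach 69, so (h) meets the standard; on (i) the weight is 72, which does reach 69, so (i) meets the standard.
  All elements met. The burden passes to the licensee.
At Stage III.2 the licensee must meet a scintilla of evidence (weight exceeds 14): on (j) the weight is 21 less the opposing 8 gives net 13, ≤ 14, so (j) does not meet the standard.
  Stage III.2 not carried; the licensee fails its burden.
The analysis ends at Stage III.2; the complainant prevails on this issue.
Per-issue: Issue I → licensee; Issue II → complainant; Issue III → complainant. The complainant must prevail on at least one issue; overall, the complainant prevails.

complainant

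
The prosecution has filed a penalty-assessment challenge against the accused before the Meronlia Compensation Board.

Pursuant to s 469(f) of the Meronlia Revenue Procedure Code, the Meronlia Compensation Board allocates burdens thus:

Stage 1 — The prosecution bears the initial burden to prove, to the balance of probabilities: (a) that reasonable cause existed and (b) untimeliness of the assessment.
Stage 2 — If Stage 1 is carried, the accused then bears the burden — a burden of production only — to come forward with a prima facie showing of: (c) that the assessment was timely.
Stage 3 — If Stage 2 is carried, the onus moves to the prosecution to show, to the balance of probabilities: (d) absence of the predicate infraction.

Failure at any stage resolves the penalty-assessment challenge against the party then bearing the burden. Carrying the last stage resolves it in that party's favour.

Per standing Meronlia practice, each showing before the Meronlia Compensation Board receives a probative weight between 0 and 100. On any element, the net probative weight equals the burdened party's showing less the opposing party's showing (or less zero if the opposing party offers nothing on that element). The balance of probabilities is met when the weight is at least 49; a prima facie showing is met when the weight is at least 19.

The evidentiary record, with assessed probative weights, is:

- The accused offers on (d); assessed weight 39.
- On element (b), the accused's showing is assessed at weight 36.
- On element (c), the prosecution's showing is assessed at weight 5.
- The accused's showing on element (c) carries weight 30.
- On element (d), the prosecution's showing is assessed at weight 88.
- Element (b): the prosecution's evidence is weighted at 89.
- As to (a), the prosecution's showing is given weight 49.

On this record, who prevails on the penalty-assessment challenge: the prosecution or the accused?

prosecution

At Stage 1 the prosecution must meet the balance of probabilities (weight is at least 49): on (a) the weight is 49, which does reach 49, so (a) meets the standard; on (b) the weight is 89 less the opposing 36 gives net 53, which does reach 49, so (b) meets the standard.
  All elements met. The burden passes to the accused.
At Stage 2 the accused must meet a prima facie showing (weight is at least 19): on (c) the weight is 30 less the opposing 5 gives net 25, which does reach 19, so (c) meets the standard.
  All elements met. The burden passes to the prosecution.
At Stage 3 the prosecution must meet the balance of probabilities (weight is at least 49): on (d) the weight is 88 less the opposing 39 gives net 49, which does reach 49, so (d) meets the standard.
  Stage 3 carried; the final stage is satisfied.
With every stage satisfied, the prosecution prevails.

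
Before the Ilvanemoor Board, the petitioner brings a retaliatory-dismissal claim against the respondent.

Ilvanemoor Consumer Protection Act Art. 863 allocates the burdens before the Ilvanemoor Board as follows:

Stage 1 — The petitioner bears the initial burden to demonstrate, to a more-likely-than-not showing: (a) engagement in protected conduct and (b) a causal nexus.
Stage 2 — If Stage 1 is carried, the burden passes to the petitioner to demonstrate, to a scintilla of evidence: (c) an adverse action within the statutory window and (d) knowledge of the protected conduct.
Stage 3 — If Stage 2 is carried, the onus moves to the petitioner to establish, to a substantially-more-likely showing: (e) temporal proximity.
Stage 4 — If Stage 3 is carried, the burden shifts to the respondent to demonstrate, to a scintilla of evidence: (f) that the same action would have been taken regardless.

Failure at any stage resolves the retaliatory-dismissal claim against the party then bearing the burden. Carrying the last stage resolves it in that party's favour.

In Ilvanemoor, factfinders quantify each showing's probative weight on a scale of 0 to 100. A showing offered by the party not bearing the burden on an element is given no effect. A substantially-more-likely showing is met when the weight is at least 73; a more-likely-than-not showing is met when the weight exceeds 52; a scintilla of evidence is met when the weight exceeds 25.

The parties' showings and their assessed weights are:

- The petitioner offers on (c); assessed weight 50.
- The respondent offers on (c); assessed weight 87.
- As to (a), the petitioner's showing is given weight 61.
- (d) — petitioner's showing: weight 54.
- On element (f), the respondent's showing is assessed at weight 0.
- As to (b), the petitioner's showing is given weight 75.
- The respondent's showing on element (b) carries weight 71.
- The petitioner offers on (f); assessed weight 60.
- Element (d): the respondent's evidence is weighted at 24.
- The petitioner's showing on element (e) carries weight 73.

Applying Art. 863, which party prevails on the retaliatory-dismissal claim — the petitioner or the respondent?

Stage 1 (petitioner, a more-likely-than-not showing, weight exceeds 52): (a) 61 > 52 — meets; (b) 75 (respondent's 71 disregarded) > 52 — meets.
  Stage 1 carried; the burden remains with the petitioner.
Stage 2 (petitioner, a scintilla of evidence, weight exceeds 25): (c) 50 (respondent's 87 disregarded) > 25 — meets; (d) 54 (respondent's 24 disregarded) > 25 — meets.
  Stage 2 is satisfied; the petitioner continues to bear the burden.
Stage 3 (petitioner, a substantially-more-likely showing, weight is at least 73): (e) 73 ≥ 73 — meets.
  All elements met. The burden passes to the respondent.
Stage 4 (respondent, a scintilla of evidence, weight exceeds 25): (f) 0 (petitioner's 60 disregarded) ≤ 25 — fails.
  The respondent does not carry Stage 4.
So the petitioner prevails.

petitioner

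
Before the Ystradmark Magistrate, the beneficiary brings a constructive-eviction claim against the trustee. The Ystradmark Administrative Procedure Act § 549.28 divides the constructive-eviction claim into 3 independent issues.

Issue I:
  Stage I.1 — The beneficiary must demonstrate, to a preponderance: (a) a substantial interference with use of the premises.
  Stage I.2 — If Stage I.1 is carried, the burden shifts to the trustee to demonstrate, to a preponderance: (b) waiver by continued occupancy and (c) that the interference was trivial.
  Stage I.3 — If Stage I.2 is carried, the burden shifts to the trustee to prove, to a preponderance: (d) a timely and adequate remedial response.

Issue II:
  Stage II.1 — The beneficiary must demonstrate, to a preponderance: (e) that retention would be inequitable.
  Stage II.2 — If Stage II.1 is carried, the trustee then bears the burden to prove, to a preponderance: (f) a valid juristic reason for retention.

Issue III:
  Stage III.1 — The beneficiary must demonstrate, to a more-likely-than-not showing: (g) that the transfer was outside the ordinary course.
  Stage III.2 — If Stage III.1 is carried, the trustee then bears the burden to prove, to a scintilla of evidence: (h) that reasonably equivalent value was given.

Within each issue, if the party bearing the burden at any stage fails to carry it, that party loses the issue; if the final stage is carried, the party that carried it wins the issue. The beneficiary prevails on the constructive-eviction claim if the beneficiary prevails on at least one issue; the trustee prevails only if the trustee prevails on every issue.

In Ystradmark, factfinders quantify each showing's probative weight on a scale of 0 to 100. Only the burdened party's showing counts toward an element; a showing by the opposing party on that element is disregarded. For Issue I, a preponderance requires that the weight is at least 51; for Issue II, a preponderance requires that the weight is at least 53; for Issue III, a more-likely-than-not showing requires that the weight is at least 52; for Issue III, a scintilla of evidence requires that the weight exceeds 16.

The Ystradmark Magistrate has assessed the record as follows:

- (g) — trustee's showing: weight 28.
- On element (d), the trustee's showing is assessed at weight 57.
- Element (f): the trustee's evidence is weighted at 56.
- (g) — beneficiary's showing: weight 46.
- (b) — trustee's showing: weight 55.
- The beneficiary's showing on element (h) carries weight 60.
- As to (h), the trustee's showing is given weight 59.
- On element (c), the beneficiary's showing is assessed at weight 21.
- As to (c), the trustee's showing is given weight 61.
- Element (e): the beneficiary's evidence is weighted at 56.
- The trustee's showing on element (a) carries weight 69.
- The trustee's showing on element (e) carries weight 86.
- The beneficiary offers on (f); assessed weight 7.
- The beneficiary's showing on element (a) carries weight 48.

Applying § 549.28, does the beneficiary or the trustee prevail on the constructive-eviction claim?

trustee

— Issue I —
At Stage I.1 the beneficiary must meet a preponderance (weight is at least 51): on (a) the weight is 48 (the trustee's 69 is given no effect), which does not reach 51, so (a) does not meet the standard.
  Stage I.1 not carried; the beneficiary fails its burden.
The trustee prevails on this issue.
— Issue II —
Stage II.1 — burden on beneficiary; standard: a preponderance (weight is at least 53).
    (e): 56 (trustee's 86 disregarded) ≥ 53 [met]
  All elements met. The burden passes to the trustee.
Stage II.2 — burden on trustee; standard: a preponderance (weight is at least 53).
    (f): 56 (beneficiary's 7 disregarded) ≥ 53 [met]
  Stage II.2 carried; the final stage is satisfied.
Every stage carried; the trustee prevails on this issue.
— Issue III —
Stage III.1 (beneficiary, a more-likely-than-not showing, weight is at least 52): (g) 46 (trustee's 28 disregarded) < 52 — fails.
  The beneficiary does not carry Stage III.1.
The trustee prevails on this issue.
Per-issue: Issue I → trustee; Issue II → trustee; Issue III → trustee. The beneficiary must prevail on at least one issue; overall, the trustee prevails.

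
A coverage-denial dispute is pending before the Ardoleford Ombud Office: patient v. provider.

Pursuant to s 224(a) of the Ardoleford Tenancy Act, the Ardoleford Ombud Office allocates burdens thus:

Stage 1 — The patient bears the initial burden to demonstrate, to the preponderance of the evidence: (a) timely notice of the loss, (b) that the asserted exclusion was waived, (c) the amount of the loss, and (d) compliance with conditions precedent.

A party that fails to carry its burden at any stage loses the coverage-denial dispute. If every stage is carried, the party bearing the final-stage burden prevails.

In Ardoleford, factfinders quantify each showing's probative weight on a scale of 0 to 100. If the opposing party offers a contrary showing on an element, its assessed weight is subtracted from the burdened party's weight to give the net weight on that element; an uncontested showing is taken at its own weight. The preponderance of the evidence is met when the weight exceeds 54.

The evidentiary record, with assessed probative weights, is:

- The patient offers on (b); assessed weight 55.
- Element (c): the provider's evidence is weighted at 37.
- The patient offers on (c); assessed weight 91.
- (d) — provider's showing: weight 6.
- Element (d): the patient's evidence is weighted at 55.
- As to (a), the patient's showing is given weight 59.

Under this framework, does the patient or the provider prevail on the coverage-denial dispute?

provider

Stage 1 — burden on patient; standard: the preponderance of the evidence (weight exceeds 54).
    (a): 59 > 54 [met]
    (b): 55 > 54 [met]
    (c): 91 − 37 = 54 ≤ 54 [not met]
    (d): 55 − 6 = 49 ≤ 54 [not met]
  Not every element is met, so the patient fails to carry Stage 1.
The analysis ends at Stage 1; the provider prevails.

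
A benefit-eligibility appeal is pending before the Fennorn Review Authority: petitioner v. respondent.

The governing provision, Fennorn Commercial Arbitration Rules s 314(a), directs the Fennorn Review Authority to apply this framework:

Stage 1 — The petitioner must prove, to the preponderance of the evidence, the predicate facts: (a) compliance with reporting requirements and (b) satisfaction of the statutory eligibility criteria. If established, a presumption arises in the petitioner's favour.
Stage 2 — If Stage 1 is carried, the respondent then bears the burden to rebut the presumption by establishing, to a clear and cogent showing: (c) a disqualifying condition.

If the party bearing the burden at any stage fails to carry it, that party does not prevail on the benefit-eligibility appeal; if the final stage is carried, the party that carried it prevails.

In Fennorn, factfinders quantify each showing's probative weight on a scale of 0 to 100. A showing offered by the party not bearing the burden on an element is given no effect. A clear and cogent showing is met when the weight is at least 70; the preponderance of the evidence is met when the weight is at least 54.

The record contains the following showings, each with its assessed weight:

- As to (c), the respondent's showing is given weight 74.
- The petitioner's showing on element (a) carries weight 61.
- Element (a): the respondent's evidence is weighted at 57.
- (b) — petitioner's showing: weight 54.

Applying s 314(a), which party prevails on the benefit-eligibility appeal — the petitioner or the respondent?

At Stage 1 the petitioner must meet the preponderance of the evidence (weight is at least 54): on (a) the weight is 61 (the respondent's 57 is given no effect), which does reach 54, so (a) meets the standard; on (b) the weight is 54, which does reach 54, so (b) meets the standard.
  Stage 1 carried; the burden shifts to the respondent.
At Stage 2 the respondent must meet a clear and cogent showing (weight is at least 70): on (c) the weight is 74, ≥ 70, so (c) meets the standard.
  The respondent carries the last stage.
Every stage carried; the respondent prevails.

respondent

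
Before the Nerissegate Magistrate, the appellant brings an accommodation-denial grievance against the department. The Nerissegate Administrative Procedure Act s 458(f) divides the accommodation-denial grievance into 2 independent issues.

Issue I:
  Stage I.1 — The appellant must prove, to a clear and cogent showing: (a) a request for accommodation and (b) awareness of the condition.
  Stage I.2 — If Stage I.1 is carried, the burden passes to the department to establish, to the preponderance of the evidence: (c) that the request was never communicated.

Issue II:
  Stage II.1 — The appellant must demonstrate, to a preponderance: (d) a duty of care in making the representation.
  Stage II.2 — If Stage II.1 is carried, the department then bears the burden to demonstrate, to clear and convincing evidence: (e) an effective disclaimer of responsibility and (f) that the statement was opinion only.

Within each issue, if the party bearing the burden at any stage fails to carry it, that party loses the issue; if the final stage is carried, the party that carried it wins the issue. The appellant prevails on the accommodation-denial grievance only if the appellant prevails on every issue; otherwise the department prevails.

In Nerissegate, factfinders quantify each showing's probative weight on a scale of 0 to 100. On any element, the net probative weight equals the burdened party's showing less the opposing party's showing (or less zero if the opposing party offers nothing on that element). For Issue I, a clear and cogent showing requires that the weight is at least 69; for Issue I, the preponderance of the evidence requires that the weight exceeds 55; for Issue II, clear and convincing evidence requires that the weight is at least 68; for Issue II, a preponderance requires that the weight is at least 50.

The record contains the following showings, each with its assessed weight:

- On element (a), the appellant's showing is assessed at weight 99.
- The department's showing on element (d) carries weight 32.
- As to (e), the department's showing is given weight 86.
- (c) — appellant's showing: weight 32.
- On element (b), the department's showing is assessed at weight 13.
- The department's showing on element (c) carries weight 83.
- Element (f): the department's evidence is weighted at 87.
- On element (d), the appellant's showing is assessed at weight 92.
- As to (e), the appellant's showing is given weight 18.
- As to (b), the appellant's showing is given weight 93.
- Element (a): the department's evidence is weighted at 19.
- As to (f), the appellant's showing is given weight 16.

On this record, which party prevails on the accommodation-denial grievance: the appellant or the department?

department

— Issue I —
Stage I.1 (appellant, a clear and cogent showing, weight is at least 69): (a) net 99−19=80 ≥ 69 — meets; (b) net 93−13=80 ≥ 69 — meets.
  Stage I.1 is satisfied; the onus moves to the department.
Stage I.2 (department, the preponderance of the evidence, weight exceeds 55): (c) net 83−32=51 ≤ 55 — fails.
  The department does not carry Stage I.2.
So the appellant prevails on this issue.
— Issue II —
At Stage II.1 the appellant must meet a preponderance (weight is at least 50): on (d) the weight is 92 less the opposing 32 gives net 60, ≥ 50, so (d) meets the standard.
  The appellant carries Stage II.1; the department now bears the burden.
At Stage II.2 the department must meet clear and convincing evidence (weight is at least 68): on (e) the weight is 86 less the opposing 18 gives net 68, ≥ 68, so (e) meets the standard; on (f) the weight is 87 less the opposing 16 gives net 71, ≥ 68, so (f) meets the standard.
  All elements met at the final stage.
All stages carried — the department prevails on this issue.
Per-issue: Issue I → appellant; Issue II → department. The appellant must prevail on every issue; overall, the department prevails.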